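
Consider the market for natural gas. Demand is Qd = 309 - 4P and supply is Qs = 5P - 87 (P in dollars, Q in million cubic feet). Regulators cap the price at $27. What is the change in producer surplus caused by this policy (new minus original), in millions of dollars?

-1538.5

Without the control the market clears where 309 - 4P = 5P - 87, i.e. P* = 44 and Q* = 133.
Since 27 < 44, the ceiling is binding.
At P = 27: Qd = 309 - 4·27 = 201 and Qs = 5·27 - 87 = 48.
Producer surplus without the control is ½ · (44 - 17.4) · 133 = 1768.9.
With the ceiling, producers sell 48 units at 27, so PS = ½ · (27 - 17.4) · 48 = 230.4.
Change in producer surplus = 230.4 - 1768.9 = -1538.5.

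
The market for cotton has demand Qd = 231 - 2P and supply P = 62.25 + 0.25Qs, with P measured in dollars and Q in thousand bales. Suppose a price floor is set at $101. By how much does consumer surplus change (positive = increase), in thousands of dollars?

Rearranging supply gives Qs = 4P - 249. Without the control the market clears where 231 - 2P = 4P - 249, i.e. P* = 80 and Q* = 71.
Since 101 > 80, the floor is binding.
At P = 101: Qd = 231 - 2·101 = 29 and Qs = 4·101 - 249 = 155.
Consumer surplus without the control is ½ · (115.5 - 80) · 71 = 1260.25.
With the floor, consumers buy 29 units at 101, so CS = ½ · (115.5 - 101) · 29 = 210.25.
Change in consumer surplus = 210.25 - 1260.25 = -1050.

-1050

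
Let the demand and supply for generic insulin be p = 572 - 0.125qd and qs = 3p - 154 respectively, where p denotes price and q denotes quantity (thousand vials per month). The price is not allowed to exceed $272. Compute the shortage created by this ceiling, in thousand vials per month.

1738

Rearranging demand gives qd = 4576 - 8p. Equilibrium: 4576 - 8p = 3p - 154, so 4730 = 11p and p* = 430, q* = 1136.
The ceiling of 272 is below the equilibrium price 430, so it binds.
At p = 272: qd = 4576 - 8·272 = 2400 and qs = 3·272 - 154 = 662.
Shortage = qd - qs = 2400 - 662 = 1738.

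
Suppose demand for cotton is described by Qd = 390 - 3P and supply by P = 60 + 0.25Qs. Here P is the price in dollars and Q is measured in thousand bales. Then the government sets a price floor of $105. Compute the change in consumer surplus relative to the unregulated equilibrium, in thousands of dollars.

-1462.5

Rearranging supply gives Qs = 4P - 240. In a free market, 390 - 3P = 4P - 240 gives the equilibrium P* = 90, Q* = 120.
Since 105 > 90, the floor is binding.
At P = 105: Qd = 390 - 3·105 = 75 and Qs = 4·105 - 240 = 180.
Consumer surplus without the control is ½ · (130 - 90) · 120 = 2400.
With the floor, consumers buy 75 units at 105, so CS = ½ · (130 - 105) · 75 = 937.5.
Change in consumer surplus = 937.5 - 2400 = -1462.5.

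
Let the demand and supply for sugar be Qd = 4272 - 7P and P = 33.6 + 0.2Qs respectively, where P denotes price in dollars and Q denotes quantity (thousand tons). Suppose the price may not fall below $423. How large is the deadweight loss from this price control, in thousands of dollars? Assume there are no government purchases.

Rearranging supply gives Qs = 5P - 168. Equilibrium: 4272 - 7P = 5P - 168, so 4440 = 12P and P* = 370, Q* = 1682.
Because the floor (423) lies above the market-clearing price, it is binding.
At P = 423: Qd = 4272 - 7·423 = 1311 and Qs = 5·423 - 168 = 1947.
Quantity traded falls to 1311. At Q = 1311 the demand price is (4272 - 1311)/7 = 423 and the supply price is (168 + 1311)/5 = 295.8.
Deadweight loss = ½ · (423 - 295.8) · (1682 - 1311) = ½ · 127.2 · 371 = 23595.6.

23595.6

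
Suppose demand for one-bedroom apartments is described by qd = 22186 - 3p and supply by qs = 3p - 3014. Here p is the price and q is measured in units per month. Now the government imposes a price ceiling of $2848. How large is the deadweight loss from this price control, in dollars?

In a free market, 22186 - 3p = 3p - 3014 gives the equilibrium p* = 4200, q* = 9586.
Because the ceiling (2848) lies below the market-clearing price, it is binding.
At p = 2848: qd = 22186 - 3·2848 = 13642 and qs = 3·2848 - 3014 = 5530.
Quantity traded falls to 5530. At q = 5530 the demand price is (22186 - 5530)/3 = 5552 and the supply price is (3014 + 5530)/3 = 2848.
Deadweight loss = ½ · (5552 - 2848) · (9586 - 5530) = ½ · 2704 · 4056 = 5483712.

5483712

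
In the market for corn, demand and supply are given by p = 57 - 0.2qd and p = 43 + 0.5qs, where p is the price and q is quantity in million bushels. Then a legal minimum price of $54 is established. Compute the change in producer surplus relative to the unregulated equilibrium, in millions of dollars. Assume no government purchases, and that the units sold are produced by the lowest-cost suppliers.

8.75

Rearranging demand gives qd = 285 - 5p; rearranging supply gives qs = 2p - 86. Without the control the market clears where 285 - 5p = 2p - 86, i.e. p* = 53 and q* = 20.
Because the floor (54) lies above the market-clearing price, it is binding.
At p = 54: qd = 285 - 5·54 = 15 and qs = 2·54 - 86 = 22.
Producer surplus without the control is ½ · (53 - 43) · 20 = 100.
With the floor, 15 units are sold at 54. The supply price at q = 15 is 50.5, so PS = ½ · [(54 - 43) + (54 - 50.5)] · 15 = 108.75.
Change in producer surplus = 108.75 - 100 = 8.75.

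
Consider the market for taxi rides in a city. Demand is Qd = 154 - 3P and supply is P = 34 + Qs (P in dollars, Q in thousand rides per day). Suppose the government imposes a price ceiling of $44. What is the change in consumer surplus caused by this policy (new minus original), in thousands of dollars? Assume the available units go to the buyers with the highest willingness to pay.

Rearranging supply gives Qs = P - 34. In a free market, 154 - 3P = P - 34 gives the equilibrium P* = 47, Q* = 13.
Because the ceiling (44) lies below the market-clearing price, it is binding.
At P = 44: Qd = 154 - 3·44 = 22 and Qs = 44 - 34 = 10.
Consumer surplus without the control is ½ · (154/3 - 47) · 13 = 169/6.
With the ceiling, 10 units are sold at 44 (assume they go to the highest-value buyers). The demand price at Q = 10 is 48, so CS = ½ · [(154/3 - 44) + (48 - 44)] · 10 = 170/3.
Change in consumer surplus = 170/3 - 169/6 = 28.5.

28.5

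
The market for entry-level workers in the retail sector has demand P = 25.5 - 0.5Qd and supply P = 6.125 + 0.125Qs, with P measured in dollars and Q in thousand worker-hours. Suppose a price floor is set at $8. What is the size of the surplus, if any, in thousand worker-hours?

Rearranging demand gives Qd = 51 - 2P; rearranging supply gives Qs = 8P - 49. Equilibrium: 51 - 2P = 8P - 49, so 100 = 10P and P* = 10, Q* = 31.
Since 8 is below P* = 10, the floor does not bind and the free-market outcome prevails.
Since the control does not bind, there is no surplus.

0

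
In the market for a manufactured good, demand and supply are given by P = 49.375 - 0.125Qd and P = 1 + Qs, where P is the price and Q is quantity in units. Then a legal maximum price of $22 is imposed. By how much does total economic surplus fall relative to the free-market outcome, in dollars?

Rearranging demand gives Qd = 395 - 8P; rearranging supply gives Qs = P - 1. Without the control the market clears where 395 - 8P = P - 1, i.e. P* = 44 and Q* = 43.
Because the ceiling (22) lies below the market-clearing price, it is binding.
At P = 22: Qd = 395 - 8·22 = 219 and Qs = 22 - 1 = 21.
Quantity traded falls to 21. At Q = 21 the demand price is (395 - 21)/8 = 46.75 and the supply price is 1 + 21 = 22.
Deadweight loss = ½ · (46.75 - 22) · (43 - 21) = ½ · 24.75 · 22 = 272.25.

272.25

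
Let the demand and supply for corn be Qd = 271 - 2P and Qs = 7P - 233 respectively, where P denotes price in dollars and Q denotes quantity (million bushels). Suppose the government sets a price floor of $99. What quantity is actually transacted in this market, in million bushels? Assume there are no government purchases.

In a free market, 271 - 2P = 7P - 233 gives the equilibrium P* = 56, Q* = 159.
Because the floor (99) lies above the market-clearing price, it is binding.
At P = 99: Qd = 271 - 2·99 = 73 and Qs = 7·99 - 233 = 460.
The quantity actually transacted is the short side, demand: 73.

73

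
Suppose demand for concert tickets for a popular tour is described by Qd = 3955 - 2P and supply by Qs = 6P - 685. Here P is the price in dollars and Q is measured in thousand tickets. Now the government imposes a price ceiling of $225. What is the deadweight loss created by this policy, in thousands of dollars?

1512300

In a free market, 3955 - 2P = 6P - 685 gives the equilibrium P* = 580, Q* = 2795.
Since 225 < 580, the ceiling is binding.
At P = 225: Qd = 3955 - 2·225 = 3505 and Qs = 6·225 - 685 = 665.
Quantity traded falls to 665. At Q = 665 the demand price is (3955 - 665)/2 = 1645 and the supply price is (685 + 665)/6 = 225.
Deadweight loss = ½ · (1645 - 225) · (2795 - 665) = ½ · 1420 · 2130 = 1512300.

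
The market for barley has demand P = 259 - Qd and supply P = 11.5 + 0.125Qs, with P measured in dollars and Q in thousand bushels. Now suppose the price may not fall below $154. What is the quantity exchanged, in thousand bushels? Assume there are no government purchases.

Rearranging demand gives Qd = 259 - P; rearranging supply gives Qs = 8P - 92. Equilibrium: 259 - P = 8P - 92, so 351 = 9P and P* = 39, Q* = 220.
Since 154 > 39, the floor is binding.
At P = 154: Qd = 259 - 154 = 105 and Qs = 8·154 - 92 = 1140.
The quantity actually transacted is the short side, demand: 105.

105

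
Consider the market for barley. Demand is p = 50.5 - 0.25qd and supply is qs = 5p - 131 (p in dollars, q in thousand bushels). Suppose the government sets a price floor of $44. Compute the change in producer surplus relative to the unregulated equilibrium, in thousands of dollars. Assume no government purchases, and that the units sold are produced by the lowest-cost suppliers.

103.6

Rearranging demand gives qd = 202 - 4p. In a free market, 202 - 4p = 5p - 131 gives the equilibrium p* = 37, q* = 54.
Because the floor (44) lies above the market-clearing price, it is binding.
At p = 44: qd = 202 - 4·44 = 26 and qs = 5·44 - 131 = 89.
Producer surplus without the control is ½ · (37 - 26.2) · 54 = 291.6.
With the floor, 26 units are sold at 44. The supply price at q = 26 is 31.4, so PS = ½ · [(44 - 26.2) + (44 - 31.4)] · 26 = 395.2.
Change in producer surplus = 395.2 - 291.6 = 103.6.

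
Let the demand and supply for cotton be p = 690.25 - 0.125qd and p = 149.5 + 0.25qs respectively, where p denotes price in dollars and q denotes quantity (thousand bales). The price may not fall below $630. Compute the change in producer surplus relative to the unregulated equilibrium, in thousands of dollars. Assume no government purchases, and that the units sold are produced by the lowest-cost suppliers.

-57360

Rearranging demand gives qd = 5522 - 8p; rearranging supply gives qs = 4p - 598. Equilibrium: 5522 - 8p = 4p - 598, so 6120 = 12p and p* = 510, q* = 1442.
Since 630 > 510, the floor is binding.
At p = 630: qd = 5522 - 8·630 = 482 and qs = 4·630 - 598 = 1922.
Producer surplus without the control is ½ · (510 - 149.5) · 1442 = 259920.5.
With the floor, 482 units are sold at 630. The supply price at q = 482 is 270, so PS = ½ · [(630 - 149.5) + (630 - 270)] · 482 = 202560.5.
Change in producer surplus = 202560.5 - 259920.5 = -57360.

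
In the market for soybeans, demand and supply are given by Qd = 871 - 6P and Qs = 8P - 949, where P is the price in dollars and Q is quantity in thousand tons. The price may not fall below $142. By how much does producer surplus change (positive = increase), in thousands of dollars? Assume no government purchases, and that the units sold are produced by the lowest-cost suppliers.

Equilibrium: 871 - 6P = 8P - 949, so 1820 = 14P and P* = 130, Q* = 91.
The floor of 142 is above the equilibrium price 130, so it binds.
At P = 142: Qd = 871 - 6·142 = 19 and Qs = 8·142 - 949 = 187.
Producer surplus without the control is ½ · (130 - 118.625) · 91 = 517.5625.
With the floor, 19 units are sold at 142. The supply price at Q = 19 is 121, so PS = ½ · [(142 - 118.625) + (142 - 121)] · 19 = 421.5625.
Change in producer surplus = 421.5625 - 517.5625 = -96.

-96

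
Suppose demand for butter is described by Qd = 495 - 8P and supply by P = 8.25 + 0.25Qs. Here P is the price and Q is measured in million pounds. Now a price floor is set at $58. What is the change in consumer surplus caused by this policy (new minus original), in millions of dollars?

-1218

Rearranging supply gives Qs = 4P - 33. Without the control the market clears where 495 - 8P = 4P - 33, i.e. P* = 44 and Q* = 143.
The floor of 58 is above the equilibrium price 44, so it binds.
At P = 58: Qd = 495 - 8·58 = 31 and Qs = 4·58 - 33 = 199.
Consumer surplus without the control is ½ · (61.875 - 44) · 143 = 1278.0625.
With the floor, consumers buy 31 units at 58, so CS = ½ · (61.875 - 58) · 31 = 60.0625.
Change in consumer surplus = 60.0625 - 1278.0625 = -1218.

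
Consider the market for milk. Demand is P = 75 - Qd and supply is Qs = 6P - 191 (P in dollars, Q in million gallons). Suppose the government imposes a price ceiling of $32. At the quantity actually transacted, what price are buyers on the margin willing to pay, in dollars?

Rearranging demand gives Qd = 75 - P. Equilibrium: 75 - P = 6P - 191, so 266 = 7P and P* = 38, Q* = 37.
Because the ceiling (32) lies below the market-clearing price, it is binding.
At P = 32: Qd = 75 - 32 = 43 and Qs = 6·32 - 191 = 1.
Only 1 units reach the market. On the demand curve, the marginal buyer's willingness to pay at Q = 1 is (75 - 1) = 74.

74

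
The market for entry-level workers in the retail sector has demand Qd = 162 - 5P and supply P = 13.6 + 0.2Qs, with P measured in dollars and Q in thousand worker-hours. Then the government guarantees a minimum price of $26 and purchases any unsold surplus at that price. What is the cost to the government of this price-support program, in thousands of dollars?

780

Rearranging supply gives Qs = 5P - 68. Equilibrium: 162 - 5P = 5P - 68, so 230 = 10P and P* = 23, Q* = 47.
The floor of 26 is above the equilibrium price 23, so it binds.
At P = 26: Qd = 162 - 5·26 = 32 and Qs = 5·26 - 68 = 62.
Surplus = Qs - Qd = 30.
Government expenditure = surplus × support price = 30 × 26 = 780.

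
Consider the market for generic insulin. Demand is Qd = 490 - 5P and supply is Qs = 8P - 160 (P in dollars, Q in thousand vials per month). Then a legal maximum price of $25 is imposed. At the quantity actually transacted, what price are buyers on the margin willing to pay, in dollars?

Without the control the market clears where 490 - 5P = 8P - 160, i.e. P* = 50 and Q* = 240.
Since 25 < 50, the ceiling is binding.
At P = 25: Qd = 490 - 5·25 = 365 and Qs = 8·25 - 160 = 40.
Only 40 units reach the market. On the demand curve, the marginal buyer's willingness to pay at Q = 40 is (490 - 40)/5 = 90.

90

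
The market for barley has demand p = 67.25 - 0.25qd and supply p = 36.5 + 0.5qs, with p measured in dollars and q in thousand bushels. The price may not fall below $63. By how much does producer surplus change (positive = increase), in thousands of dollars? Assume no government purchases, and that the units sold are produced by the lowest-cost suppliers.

-42

Rearranging demand gives qd = 269 - 4p; rearranging supply gives qs = 2p - 73. Without the control the market clears where 269 - 4p = 2p - 73, i.e. p* = 57 and q* = 41.
Because the floor (63) lies above the market-clearing price, it is binding.
At p = 63: qd = 269 - 4·63 = 17 and qs = 2·63 - 73 = 53.
Producer surplus without the control is ½ · (57 - 36.5) · 41 = 420.25.
With the floor, 17 units are sold at 63. The supply price at q = 17 is 45, so PS = ½ · [(63 - 36.5) + (63 - 45)] · 17 = 378.25.
Change in producer surplus = 378.25 - 420.25 = -42.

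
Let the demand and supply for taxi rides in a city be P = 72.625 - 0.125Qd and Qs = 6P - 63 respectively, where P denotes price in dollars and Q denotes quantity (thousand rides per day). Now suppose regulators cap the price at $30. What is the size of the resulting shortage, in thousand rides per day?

Rearranging demand gives Qd = 581 - 8P. Without the control the market clears where 581 - 8P = 6P - 63, i.e. P* = 46 and Q* = 213.
Since 30 < 46, the ceiling is binding.
At P = 30: Qd = 581 - 8·30 = 341 and Qs = 6·30 - 63 = 117.
Shortage = Qd - Qs = 341 - 117 = 224.

224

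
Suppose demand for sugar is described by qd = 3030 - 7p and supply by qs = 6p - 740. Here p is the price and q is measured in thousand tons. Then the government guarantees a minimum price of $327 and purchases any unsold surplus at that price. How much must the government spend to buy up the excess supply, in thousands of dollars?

Without the control the market clears where 3030 - 7p = 6p - 740, i.e. p* = 290 and q* = 1000.
Since 327 > 290, the floor is binding.
At p = 327: qd = 3030 - 7·327 = 741 and qs = 6·327 - 740 = 1222.
Surplus = qs - qd = 481.
Government expenditure = surplus × support price = 481 × 327 = 157287.

157287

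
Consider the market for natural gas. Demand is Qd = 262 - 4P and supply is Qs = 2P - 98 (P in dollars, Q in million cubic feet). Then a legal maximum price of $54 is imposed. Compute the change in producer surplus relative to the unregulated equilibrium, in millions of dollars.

Setting quantity demanded equal to quantity supplied, 262 - 4P = 2P - 98, gives P* = 60 and Q* = 22.
Since 54 < 60, the ceiling is binding.
At P = 54: Qd = 262 - 4·54 = 46 and Qs = 2·54 - 98 = 10.
Producer surplus without the control is ½ · (60 - 49) · 22 = 121.
With the ceiling, producers sell 10 units at 54, so PS = ½ · (54 - 49) · 10 = 25.
Change in producer surplus = 25 - 121 = -96.

-96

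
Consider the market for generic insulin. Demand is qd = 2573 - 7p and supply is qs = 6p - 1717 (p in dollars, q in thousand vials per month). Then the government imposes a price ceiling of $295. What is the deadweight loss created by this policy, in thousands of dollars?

Without the control the market clears where 2573 - 7p = 6p - 1717, i.e. p* = 330 and q* = 263.
The ceiling of 295 is below the equilibrium price 330, so it binds.
At p = 295: qd = 2573 - 7·295 = 508 and qs = 6·295 - 1717 = 53.
Quantity traded falls to 53. At q = 53 the demand price is (2573 - 53)/7 = 360 and the supply price is (1717 + 53)/6 = 295.
Deadweight loss = ½ · (360 - 295) · (263 - 53) = ½ · 65 · 210 = 6825.

6825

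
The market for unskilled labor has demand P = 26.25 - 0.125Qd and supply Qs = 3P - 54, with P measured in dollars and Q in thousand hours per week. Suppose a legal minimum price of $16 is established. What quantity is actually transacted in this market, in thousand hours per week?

18

Rearranging demand gives Qd = 210 - 8P. Without the control the market clears where 210 - 8P = 3P - 54, i.e. P* = 24 and Q* = 18.
Since 16 is below P* = 24, the floor does not bind and the free-market outcome prevails.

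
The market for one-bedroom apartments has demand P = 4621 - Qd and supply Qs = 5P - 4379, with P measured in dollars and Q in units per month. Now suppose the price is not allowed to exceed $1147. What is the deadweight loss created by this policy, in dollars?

Rearranging demand gives Qd = 4621 - P. Without the control the market clears where 4621 - P = 5P - 4379, i.e. P* = 1500 and Q* = 3121.
Since 1147 < 1500, the ceiling is binding.
At P = 1147: Qd = 4621 - 1147 = 3474 and Qs = 5·1147 - 4379 = 1356.
Quantity traded falls to 1356. At Q = 1356 the demand price is 4621 - 1356 = 3265 and the supply price is (4379 + 1356)/5 = 1147.
Deadweight loss = ½ · (3265 - 1147) · (3121 - 1356) = ½ · 2118 · 1765 = 1869135.

1869135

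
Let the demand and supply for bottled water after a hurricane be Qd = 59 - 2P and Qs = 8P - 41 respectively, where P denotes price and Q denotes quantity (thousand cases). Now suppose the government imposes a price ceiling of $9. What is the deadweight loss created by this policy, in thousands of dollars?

20

In a free market, 59 - 2P = 8P - 41 gives the equilibrium P* = 10, Q* = 39.
Because the ceiling (9) lies below the market-clearing price, it is binding.
At P = 9: Qd = 59 - 2·9 = 41 and Qs = 8·9 - 41 = 31.
Quantity traded falls to 31. At Q = 31 the demand price is (59 - 31)/2 = 14 and the supply price is (41 + 31)/8 = 9.
Deadweight loss = ½ · (14 - 9) · (39 - 31) = ½ · 5 · 8 = 20.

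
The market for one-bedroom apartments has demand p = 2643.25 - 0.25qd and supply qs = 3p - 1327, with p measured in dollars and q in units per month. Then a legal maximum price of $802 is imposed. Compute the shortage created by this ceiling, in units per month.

Rearranging demand gives qd = 10573 - 4p. Setting quantity demanded equal to quantity supplied, 10573 - 4p = 3p - 1327, gives p* = 1700 and q* = 3773.
The ceiling of 802 is below the equilibrium price 1700, so it binds.
At p = 802: qd = 10573 - 4·802 = 7365 and qs = 3·802 - 1327 = 1079.
Shortage = qd - qs = 7365 - 1079 = 6286.

6286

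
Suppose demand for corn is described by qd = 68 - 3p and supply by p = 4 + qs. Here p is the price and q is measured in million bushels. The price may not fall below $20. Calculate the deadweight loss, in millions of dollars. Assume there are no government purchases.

24

Rearranging supply gives qs = p - 4. Setting quantity demanded equal to quantity supplied, 68 - 3p = p - 4, gives p* = 18 and q* = 14.
Since 20 > 18, the floor is binding.
At p = 20: qd = 68 - 3·20 = 8 and qs = 20 - 4 = 16.
Quantity traded falls to 8. At q = 8 the demand price is (68 - 8)/3 = 20 and the supply price is 4 + 8 = 12.
Deadweight loss = ½ · (20 - 12) · (14 - 8) = ½ · 8 · 6 = 24.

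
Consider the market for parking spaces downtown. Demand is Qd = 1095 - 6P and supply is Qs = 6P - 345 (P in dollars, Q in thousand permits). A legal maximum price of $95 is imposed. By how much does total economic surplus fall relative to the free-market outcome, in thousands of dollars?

In a free market, 1095 - 6P = 6P - 345 gives the equilibrium P* = 120, Q* = 375.
Because the ceiling (95) lies below the market-clearing price, it is binding.
At P = 95: Qd = 1095 - 6·95 = 525 and Qs = 6·95 - 345 = 225.
Quantity traded falls to 225. At Q = 225 the demand price is (1095 - 225)/6 = 145 and the supply price is (345 + 225)/6 = 95.
Deadweight loss = ½ · (145 - 95) · (375 - 225) = ½ · 50 · 150 = 3750.

3750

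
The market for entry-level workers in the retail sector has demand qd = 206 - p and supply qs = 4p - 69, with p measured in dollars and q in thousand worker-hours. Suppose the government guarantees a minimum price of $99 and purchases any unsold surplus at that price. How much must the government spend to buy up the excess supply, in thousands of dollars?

21780

In a free market, 206 - p = 4p - 69 gives the equilibrium p* = 55, q* = 151.
Because the floor (99) lies above the market-clearing price, it is binding.
At p = 99: qd = 206 - 99 = 107 and qs = 4·99 - 69 = 327.
Surplus = qs - qd = 220.
Government expenditure = surplus × support price = 220 × 99 = 21780.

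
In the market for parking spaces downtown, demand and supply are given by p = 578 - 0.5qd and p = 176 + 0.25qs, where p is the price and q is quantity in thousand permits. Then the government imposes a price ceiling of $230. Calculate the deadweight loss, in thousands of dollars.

38400

Rearranging demand gives qd = 1156 - 2p; rearranging supply gives qs = 4p - 704. In a free market, 1156 - 2p = 4p - 704 gives the equilibrium p* = 310, q* = 536.
Because the ceiling (230) lies below the market-clearing price, it is binding.
At p = 230: qd = 1156 - 2·230 = 696 and qs = 4·230 - 704 = 216.
Quantity traded falls to 216. At q = 216 the demand price is (1156 - 216)/2 = 470 and the supply price is (704 + 216)/4 = 230.
Deadweight loss = ½ · (470 - 230) · (536 - 216) = ½ · 240 · 320 = 38400.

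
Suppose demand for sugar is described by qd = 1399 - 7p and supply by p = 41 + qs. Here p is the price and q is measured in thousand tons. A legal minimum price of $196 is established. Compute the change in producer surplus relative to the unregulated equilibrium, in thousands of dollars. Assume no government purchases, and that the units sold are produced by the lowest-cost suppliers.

Rearranging supply gives qs = p - 41. Without the control the market clears where 1399 - 7p = p - 41, i.e. p* = 180 and q* = 139.
Because the floor (196) lies above the market-clearing price, it is binding.
At p = 196: qd = 1399 - 7·196 = 27 and qs = 196 - 41 = 155.
Producer surplus without the control is ½ · (180 - 41) · 139 = 9660.5.
With the floor, 27 units are sold at 196. The supply price at q = 27 is 68, so PS = ½ · [(196 - 41) + (196 - 68)] · 27 = 3820.5.
Change in producer surplus = 3820.5 - 9660.5 = -5840.

-5840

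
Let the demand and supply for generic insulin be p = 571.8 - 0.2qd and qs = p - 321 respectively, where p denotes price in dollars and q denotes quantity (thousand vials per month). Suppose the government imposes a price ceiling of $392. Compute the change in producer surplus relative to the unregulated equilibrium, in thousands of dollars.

Rearranging demand gives qd = 2859 - 5p. Setting quantity demanded equal to quantity supplied, 2859 - 5p = p - 321, gives p* = 530 and q* = 209.
Because the ceiling (392) lies below the market-clearing price, it is binding.
At p = 392: qd = 2859 - 5·392 = 899 and qs = 392 - 321 = 71.
Producer surplus without the control is ½ · (530 - 321) · 209 = 21840.5.
With the ceiling, producers sell 71 units at 392, so PS = ½ · (392 - 321) · 71 = 2520.5.
Change in producer surplus = 2520.5 - 21840.5 = -19320.

-19320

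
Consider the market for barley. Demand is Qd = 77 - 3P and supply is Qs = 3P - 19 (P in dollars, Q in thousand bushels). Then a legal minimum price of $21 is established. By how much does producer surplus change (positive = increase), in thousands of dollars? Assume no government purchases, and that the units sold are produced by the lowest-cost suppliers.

In a free market, 77 - 3P = 3P - 19 gives the equilibrium P* = 16, Q* = 29.
Because the floor (21) lies above the market-clearing price, it is binding.
At P = 21: Qd = 77 - 3·21 = 14 and Qs = 3·21 - 19 = 44.
Producer surplus without the control is ½ · (16 - 19/3) · 29 = 841/6.
With the floor, 14 units are sold at 21. The supply price at Q = 14 is 11, so PS = ½ · [(21 - 19/3) + (21 - 11)] · 14 = 518/3.
Change in producer surplus = 518/3 - 841/6 = 32.5.

32.5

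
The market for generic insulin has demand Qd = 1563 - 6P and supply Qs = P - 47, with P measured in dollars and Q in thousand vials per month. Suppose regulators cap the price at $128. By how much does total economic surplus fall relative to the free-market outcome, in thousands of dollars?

In a free market, 1563 - 6P = P - 47 gives the equilibrium P* = 230, Q* = 183.
Since 128 < 230, the ceiling is binding.
At P = 128: Qd = 1563 - 6·128 = 795 and Qs = 128 - 47 = 81.
Quantity traded falls to 81. At Q = 81 the demand price is (1563 - 81)/6 = 247 and the supply price is 47 + 81 = 128.
Deadweight loss = ½ · (247 - 128) · (183 - 81) = ½ · 119 · 102 = 6069.

6069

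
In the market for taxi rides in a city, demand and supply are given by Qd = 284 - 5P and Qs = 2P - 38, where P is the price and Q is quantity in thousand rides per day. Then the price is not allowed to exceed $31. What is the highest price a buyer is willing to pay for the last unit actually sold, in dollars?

Setting quantity demanded equal to quantity supplied, 284 - 5P = 2P - 38, gives P* = 46 and Q* = 54.
Because the ceiling (31) lies below the market-clearing price, it is binding.
At P = 31: Qd = 284 - 5·31 = 129 and Qs = 2·31 - 38 = 24.
Only 24 units reach the market. On the demand curve, the marginal buyer's willingness to pay at Q = 24 is (284 - 24)/5 = 52.

52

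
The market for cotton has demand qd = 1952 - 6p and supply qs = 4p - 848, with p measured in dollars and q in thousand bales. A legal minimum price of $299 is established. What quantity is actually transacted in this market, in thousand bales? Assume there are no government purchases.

158

Setting quantity demanded equal to quantity supplied, 1952 - 6p = 4p - 848, gives p* = 280 and q* = 272.
Since 299 > 280, the floor is binding.
At p = 299: qd = 1952 - 6·299 = 158 and qs = 4·299 - 848 = 348.
The quantity actually transacted is the short side, demand: 158.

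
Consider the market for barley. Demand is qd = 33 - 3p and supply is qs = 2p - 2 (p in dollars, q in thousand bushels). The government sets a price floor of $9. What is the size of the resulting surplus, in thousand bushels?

10

In a free market, 33 - 3p = 2p - 2 gives the equilibrium p* = 7, q* = 12.
The floor of 9 is above the equilibrium price 7, so it binds.
At p = 9: qd = 33 - 3·9 = 6 and qs = 2·9 - 2 = 16.
Surplus = qs - qd = 16 - 6 = 10.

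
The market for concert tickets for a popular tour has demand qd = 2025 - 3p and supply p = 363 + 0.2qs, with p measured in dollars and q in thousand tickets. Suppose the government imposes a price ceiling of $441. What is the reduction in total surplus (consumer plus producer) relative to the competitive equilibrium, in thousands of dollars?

10140

Rearranging supply gives qs = 5p - 1815. Equilibrium: 2025 - 3p = 5p - 1815, so 3840 = 8p and p* = 480, q* = 585.
Since 441 < 480, the ceiling is binding.
At p = 441: qd = 2025 - 3·441 = 702 and qs = 5·441 - 1815 = 390.
Quantity traded falls to 390. At q = 390 the demand price is (2025 - 390)/3 = 545 and the supply price is (1815 + 390)/5 = 441.
Deadweight loss = ½ · (545 - 441) · (585 - 390) = ½ · 104 · 195 = 10140.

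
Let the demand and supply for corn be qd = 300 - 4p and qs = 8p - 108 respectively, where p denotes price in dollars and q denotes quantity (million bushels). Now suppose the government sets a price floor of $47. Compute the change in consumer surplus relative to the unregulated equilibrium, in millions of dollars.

Without the control the market clears where 300 - 4p = 8p - 108, i.e. p* = 34 and q* = 164.
Because the floor (47) lies above the market-clearing price, it is binding.
At p = 47: qd = 300 - 4·47 = 112 and qs = 8·47 - 108 = 268.
Consumer surplus without the control is ½ · (75 - 34) · 164 = 3362.
With the floor, consumers buy 112 units at 47, so CS = ½ · (75 - 47) · 112 = 1568.
Change in consumer surplus = 1568 - 3362 = -1794.

-1794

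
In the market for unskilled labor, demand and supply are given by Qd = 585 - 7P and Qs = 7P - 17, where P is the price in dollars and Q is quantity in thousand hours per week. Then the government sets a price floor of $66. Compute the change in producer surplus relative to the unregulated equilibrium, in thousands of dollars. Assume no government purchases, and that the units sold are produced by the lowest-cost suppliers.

977.5

Equilibrium: 585 - 7P = 7P - 17, so 602 = 14P and P* = 43, Q* = 284.
The floor of 66 is above the equilibrium price 43, so it binds.
At P = 66: Qd = 585 - 7·66 = 123 and Qs = 7·66 - 17 = 445.
Producer surplus without the control is ½ · (43 - 17/7) · 284 = 40328/7.
With the floor, 123 units are sold at 66. The supply price at Q = 123 is 20, so PS = ½ · [(66 - 17/7) + (66 - 20)] · 123 = 94341/14.
Change in producer surplus = 94341/14 - 40328/7 = 977.5.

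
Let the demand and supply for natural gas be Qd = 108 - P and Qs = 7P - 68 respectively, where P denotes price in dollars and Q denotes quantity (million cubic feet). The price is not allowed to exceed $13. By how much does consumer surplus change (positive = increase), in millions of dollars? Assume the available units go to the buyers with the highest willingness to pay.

In a free market, 108 - P = 7P - 68 gives the equilibrium P* = 22, Q* = 86.
Because the ceiling (13) lies below the market-clearing price, it is binding.
At P = 13: Qd = 108 - 13 = 95 and Qs = 7·13 - 68 = 23.
Consumer surplus without the control is ½ · (108 - 22) · 86 = 3698.
With the ceiling, 23 units are sold at 13 (assume they go to the highest-value buyers). The demand price at Q = 23 is 85, so CS = ½ · [(108 - 13) + (85 - 13)] · 23 = 1920.5.
Change in consumer surplus = 1920.5 - 3698 = -1777.5.

-1777.5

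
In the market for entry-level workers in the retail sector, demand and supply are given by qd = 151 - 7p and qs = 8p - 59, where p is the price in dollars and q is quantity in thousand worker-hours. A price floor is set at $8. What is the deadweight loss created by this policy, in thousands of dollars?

Without the control the market clears where 151 - 7p = 8p - 59, i.e. p* = 14 and q* = 53.
Since 8 is below p* = 14, the floor does not bind and the free-market outcome prevails.
Since the control does not bind, no trades are prevented and deadweight loss is zero.

0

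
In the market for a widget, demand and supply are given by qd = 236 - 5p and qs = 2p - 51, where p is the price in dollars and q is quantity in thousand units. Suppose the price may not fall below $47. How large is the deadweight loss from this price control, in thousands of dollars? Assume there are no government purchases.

Without the control the market clears where 236 - 5p = 2p - 51, i.e. p* = 41 and q* = 31.
The floor of 47 is above the equilibrium price 41, so it binds.
At p = 47: qd = 236 - 5·47 = 1 and qs = 2·47 - 51 = 43.
Quantity traded falls to 1. At q = 1 the demand price is (236 - 1)/5 = 47 and the supply price is (51 + 1)/2 = 26.
Deadweight loss = ½ · (47 - 26) · (31 - 1) = ½ · 21 · 30 = 315.

315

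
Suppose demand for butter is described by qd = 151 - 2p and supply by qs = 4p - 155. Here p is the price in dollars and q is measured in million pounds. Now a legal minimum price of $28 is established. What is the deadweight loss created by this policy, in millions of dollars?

0

Setting quantity demanded equal to quantity supplied, 151 - 2p = 4p - 155, gives p* = 51 and q* = 49.
The floor of 28 is below the equilibrium price 51, so it is not binding; the market clears at p* = 51, q* = 49.
Since the control does not bind, no trades are prevented and deadweight loss is zero.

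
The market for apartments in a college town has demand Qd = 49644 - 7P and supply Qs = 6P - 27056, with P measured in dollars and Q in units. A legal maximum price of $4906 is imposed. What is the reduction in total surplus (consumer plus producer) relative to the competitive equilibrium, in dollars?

In a free market, 49644 - 7P = 6P - 27056 gives the equilibrium P* = 5900, Q* = 8344.
Because the ceiling (4906) lies below the market-clearing price, it is binding.
At P = 4906: Qd = 49644 - 7·4906 = 15302 and Qs = 6·4906 - 27056 = 2380.
Quantity traded falls to 2380. At Q = 2380 the demand price is (49644 - 2380)/7 = 6752 and the supply price is (27056 + 2380)/6 = 4906.
Deadweight loss = ½ · (6752 - 4906) · (8344 - 2380) = ½ · 1846 · 5964 = 5504772.

5504772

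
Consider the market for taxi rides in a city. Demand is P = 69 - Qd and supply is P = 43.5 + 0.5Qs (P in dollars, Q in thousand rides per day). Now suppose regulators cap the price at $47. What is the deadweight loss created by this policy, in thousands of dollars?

75

Rearranging demand gives Qd = 69 - P; rearranging supply gives Qs = 2P - 87. Setting quantity demanded equal to quantity supplied, 69 - P = 2P - 87, gives P* = 52 and Q* = 17.
Since 47 < 52, the ceiling is binding.
At P = 47: Qd = 69 - 47 = 22 and Qs = 2·47 - 87 = 7.
Quantity traded falls to 7. At Q = 7 the demand price is 69 - 7 = 62 and the supply price is (87 + 7)/2 = 47.
Deadweight loss = ½ · (62 - 47) · (17 - 7) = ½ · 15 · 10 = 75.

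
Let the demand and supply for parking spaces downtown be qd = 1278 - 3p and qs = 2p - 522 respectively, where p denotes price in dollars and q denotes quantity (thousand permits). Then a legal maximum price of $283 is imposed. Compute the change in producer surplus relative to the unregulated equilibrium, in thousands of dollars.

-9317

Setting quantity demanded equal to quantity supplied, 1278 - 3p = 2p - 522, gives p* = 360 and q* = 198.
Since 283 < 360, the ceiling is binding.
At p = 283: qd = 1278 - 3·283 = 429 and qs = 2·283 - 522 = 44.
Producer surplus without the control is ½ · (360 - 261) · 198 = 9801.
With the ceiling, producers sell 44 units at 283, so PS = ½ · (283 - 261) · 44 = 484.
Change in producer surplus = 484 - 9801 = -9317.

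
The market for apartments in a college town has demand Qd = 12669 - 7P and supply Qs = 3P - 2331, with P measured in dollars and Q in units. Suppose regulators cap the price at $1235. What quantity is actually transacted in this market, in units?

Setting quantity demanded equal to quantity supplied, 12669 - 7P = 3P - 2331, gives P* = 1500 and Q* = 2169.
The ceiling of 1235 is below the equilibrium price 1500, so it binds.
At P = 1235: Qd = 12669 - 7·1235 = 4024 and Qs = 3·1235 - 2331 = 1374.
The quantity actually transacted is the short side, supply: 1374.

1374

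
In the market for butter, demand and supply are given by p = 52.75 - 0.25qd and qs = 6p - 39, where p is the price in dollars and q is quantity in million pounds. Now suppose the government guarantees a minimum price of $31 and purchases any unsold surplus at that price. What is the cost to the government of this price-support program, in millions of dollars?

Rearranging demand gives qd = 211 - 4p. Equilibrium: 211 - 4p = 6p - 39, so 250 = 10p and p* = 25, q* = 111.
Since 31 > 25, the floor is binding.
At p = 31: qd = 211 - 4·31 = 87 and qs = 6·31 - 39 = 147.
Surplus = qs - qd = 60.
Government expenditure = surplus × support price = 60 × 31 = 1860.

1860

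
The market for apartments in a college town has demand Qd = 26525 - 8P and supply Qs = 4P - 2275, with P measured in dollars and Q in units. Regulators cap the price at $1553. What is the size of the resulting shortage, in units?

10164

Setting quantity demanded equal to quantity supplied, 26525 - 8P = 4P - 2275, gives P* = 2400 and Q* = 7325.
Since 1553 < 2400, the ceiling is binding.
At P = 1553: Qd = 26525 - 8·1553 = 14101 and Qs = 4·1553 - 2275 = 3937.
Shortage = Qd - Qs = 14101 - 3937 = 10164.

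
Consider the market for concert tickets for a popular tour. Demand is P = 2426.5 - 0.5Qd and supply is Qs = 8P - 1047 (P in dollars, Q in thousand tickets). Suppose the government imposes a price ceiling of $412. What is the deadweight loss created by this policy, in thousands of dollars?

633680

Rearranging demand gives Qd = 4853 - 2P. In a free market, 4853 - 2P = 8P - 1047 gives the equilibrium P* = 590, Q* = 3673.
Because the ceiling (412) lies below the market-clearing price, it is binding.
At P = 412: Qd = 4853 - 2·412 = 4029 and Qs = 8·412 - 1047 = 2249.
Quantity traded falls to 2249. At Q = 2249 the demand price is (4853 - 2249)/2 = 1302 and the supply price is (1047 + 2249)/8 = 412.
Deadweight loss = ½ · (1302 - 412) · (3673 - 2249) = ½ · 890 · 1424 = 633680.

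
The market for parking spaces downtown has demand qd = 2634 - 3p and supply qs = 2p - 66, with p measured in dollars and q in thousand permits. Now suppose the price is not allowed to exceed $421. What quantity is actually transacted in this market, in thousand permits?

776

In a free market, 2634 - 3p = 2p - 66 gives the equilibrium p* = 540, q* = 1014.
The ceiling of 421 is below the equilibrium price 540, so it binds.
At p = 421: qd = 2634 - 3·421 = 1371 and qs = 2·421 - 66 = 776.
The quantity actually transacted is the short side, supply: 776.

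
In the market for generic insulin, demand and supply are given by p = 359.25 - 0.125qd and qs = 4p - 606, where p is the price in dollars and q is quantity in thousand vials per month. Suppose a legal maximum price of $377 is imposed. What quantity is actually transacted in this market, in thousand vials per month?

Rearranging demand gives qd = 2874 - 8p. In a free market, 2874 - 8p = 4p - 606 gives the equilibrium p* = 290, q* = 554.
The ceiling of 377 is above the equilibrium price 290, so it is not binding; the market clears at p* = 290, q* = 554.

554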